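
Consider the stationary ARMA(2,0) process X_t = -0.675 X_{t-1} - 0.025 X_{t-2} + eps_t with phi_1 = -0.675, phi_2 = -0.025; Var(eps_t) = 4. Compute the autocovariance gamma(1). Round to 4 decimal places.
\gamma(1) = -4.6542

Multiply the model equation by X_{t-k} and take expectations. With theta_0 = psi_0 = 1 and psi_j the MA(infinity) weights, this gives
  gamma(k) - sum_i phi_i gamma(k-i) = c_k,
  c_k = sigma^2 * sum_{j=k..q} theta_j psi_{j-k}   (c_k = 0 for k > q),
using gamma(-m) = gamma(m).
Pure AR (q = 0): c_0 = sigma^2 = 4, c_k = 0 for k >= 1.
Equations for k = 0, 1, 2 (AR order 2, c_2 = 0):
  (E0) gamma(0) = phi_1 gamma(1) + phi_2 gamma(2) + c_0
  (E1) gamma(1) = phi_1 gamma(0) + phi_2 gamma(1) + c_1
  (E2) gamma(2) = phi_1 gamma(1) + phi_2 gamma(0)
From (E1): gamma(1) = A gamma(0) + B with
  A = phi_1 / (1 - phi_2) = -0.675 / 1.025 = -0.658537,   B = c_1 / (1 - phi_2) = 0 / 1.025 = 0.
Insert (E2) into (E0): gamma(0) (1 - phi_2^2) = phi_1 (1 + phi_2) gamma(1) + c_0.
  phi_1 (1 + phi_2) = (-0.675)(0.975) = -0.658125,   1 - phi_2^2 = 0.999375.
Replace gamma(1) by A gamma(0) + B and collect gamma(0):
  gamma(0) [0.999375 - (-0.658125)(-0.658537)] = c_0 = 4
  gamma(0) * 0.565976 = 4
  gamma(0) = 4 / 0.565976 = 7.067442.
  gamma(1) = A gamma(0) = (-0.658537)(7.067442) = -4.654169.
Therefore gamma(1) = -4.6542 (to 4 decimal places).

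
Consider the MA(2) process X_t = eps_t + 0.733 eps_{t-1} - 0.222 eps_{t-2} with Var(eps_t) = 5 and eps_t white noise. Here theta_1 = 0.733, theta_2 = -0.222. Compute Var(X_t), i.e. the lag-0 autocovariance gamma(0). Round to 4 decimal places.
\gamma(0) = 7.9329

For an MA(q) process X_t = eps_t + sum_i theta_i eps_{t-i} with
Var(eps_t) = sigma^2, the variance is
  gamma(0) = sigma^2 * (1 + sum_i theta_i^2).
  sum_i theta_i^2 = (0.733)^2 + (-0.222)^2 = 0.537289 + 0.049284 = 0.586573.
  gamma(0) = 5 * (1 + 0.586573) = 5 * 1.586573 = 7.932865, which rounds to 7.9329.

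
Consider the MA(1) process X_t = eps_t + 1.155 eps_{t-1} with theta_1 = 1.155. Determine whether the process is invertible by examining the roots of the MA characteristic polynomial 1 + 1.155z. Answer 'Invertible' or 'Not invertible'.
\text{Not invertible}

The MA(q) characteristic polynomial is P(z) = 1 + 1.155z.
Invertibility requires all roots to lie outside the unit circle, i.e. |z| > 1 for every root.
This is linear in z: 1 + (1.155) z = 0  =>  z = -1/(1.155) = -0.865801,  |z| = 0.865801.
Moduli of all roots: 0.8658.
All moduli strictly greater than 1? No.
Verdict: Not invertible.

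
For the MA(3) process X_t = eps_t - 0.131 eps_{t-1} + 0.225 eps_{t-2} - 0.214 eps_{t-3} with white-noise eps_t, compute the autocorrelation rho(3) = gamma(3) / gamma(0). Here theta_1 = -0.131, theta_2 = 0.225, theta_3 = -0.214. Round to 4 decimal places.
\rho(3) = -0.1922

For an MA(q) process with theta_0 = 1, the autocovariance is
  gamma(k) = sigma^2 * sum_{i=0..q-k} theta_i * theta_{i+k},
and rho(k) = gamma(k) / gamma(0). Sigma^2 cancels.
  numerator   = (1)*(-0.214) = -0.214.
  denominator = (1)^2 + (-0.131)^2 + (0.225)^2 + (-0.214)^2 = 1.113582.
  rho(3) = -0.214 / 1.113582 = -0.1922.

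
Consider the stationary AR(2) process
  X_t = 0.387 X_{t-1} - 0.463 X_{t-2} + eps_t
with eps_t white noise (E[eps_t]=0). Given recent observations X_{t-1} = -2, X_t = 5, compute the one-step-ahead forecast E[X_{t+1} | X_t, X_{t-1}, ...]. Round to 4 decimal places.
E[X_{t+1} \mid \mathcal F_t] = 2.8610

For an AR(p) model X_t = c + sum_i phi_i X_{t-i} + eps_t, the
one-step-ahead conditional mean is
  E[X_{t+1} | X_t, ...] = c + sum_i phi_i X_{t+1-i}.
Substitute known values:
  E[X_{t+1} | ...] = (0.387) * (5) + (-0.463) * (-2)
                   = 2.8610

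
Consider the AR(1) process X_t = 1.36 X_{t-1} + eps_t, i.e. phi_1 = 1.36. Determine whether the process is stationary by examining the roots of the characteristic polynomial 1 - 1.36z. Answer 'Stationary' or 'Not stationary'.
\text{Not stationary}

The AR(p) characteristic polynomial is P(z) = 1 - 1.36z.
Stationarity requires all roots to lie outside the unit circle, i.e. |z| > 1 for every root.
This is linear in z: 1 + (-1.36) z = 0  =>  z = -1/(-1.36) = 0.735294,  |z| = 0.735294.
Moduli of all roots: 0.7353.
All moduli strictly greater than 1? No.
Verdict: Not stationary.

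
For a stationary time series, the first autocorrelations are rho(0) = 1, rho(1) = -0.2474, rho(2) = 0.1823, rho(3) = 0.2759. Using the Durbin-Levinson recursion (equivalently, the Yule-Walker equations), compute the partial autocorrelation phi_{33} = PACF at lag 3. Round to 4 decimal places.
\phi_{33} = 0.3760

The PACF at lag k is phi_{kk}, the last component of the solution
to the Yule-Walker system G_k phi = r_k where
  (G_k)_{ij} = rho(|i - j|), (r_k)_i = rho(i), i,j = 1..k.
Equivalently, Durbin-Levinson gives phi_{kk} iteratively:
  phi_{11} = rho(1)
  phi_{kk} = [rho(k) - sum_{j=1..k-1} phi_{k-1,j} rho(k-j)]
            / [1 - sum_{j=1..k-1} phi_{k-1,j} rho(j)],
  phi_{k,j} = phi_{k-1,j} - phi_{kk} phi_{k-1,k-j},  j = 1..k-1.
Step k = 1:
  phi_11 = rho(1) = -0.2474.
Step k = 2:
  phi_22 = [rho(2) - phi_11 rho(1)] / [1 - phi_11 rho(1)] = [0.1823 - (-0.2474)(-0.2474)] / [1 - (-0.2474)(-0.2474)]
         = 0.12109324 / 0.93879324 = 0.128988.
  Update: phi_21 = phi_11 - phi_22 phi_11 = -0.2474 - (0.128988)(-0.2474) = -0.215488.
Step k = 3:
  phi_33 = [rho(3) - phi_21 rho(2) - phi_22 rho(1)] / [1 - phi_21 rho(1) - phi_22 rho(2)]
    numerator   = 0.2759 - (-0.215488)(0.1823) - (0.128988)(-0.2474) = 0.3470952
    denominator = 1 - (-0.215488)(-0.2474) - (0.128988)(0.1823) = 0.92317364
  phi_33 = 0.3470952 / 0.92317364 = 0.376.
Therefore phi_{33} = 0.3760.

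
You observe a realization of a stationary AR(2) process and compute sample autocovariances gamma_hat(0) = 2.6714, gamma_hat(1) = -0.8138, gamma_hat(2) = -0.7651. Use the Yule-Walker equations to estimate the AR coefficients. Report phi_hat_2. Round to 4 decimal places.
\hat\phi_{2} = -0.4180

The Yule-Walker equations for an AR(p) process read, in matrix form,
  Gamma_p phi = r_p,   with   (Gamma_p)_{ij} = gamma(|i - j|),
                       (r_p)_i = gamma(i),   i,j = 1..p.
Substitute the sample gammas (Toeplitz matrix and right-hand side of size 2):
  Gamma_p = [[2.6714, -0.8138], [-0.8138, 2.6714]]
  r_p     = [-0.8138, -0.7651]
Written out:
  2.6714 phi_1 - 0.8138 phi_2 = -0.8138
  -0.8138 phi_1 + 2.6714 phi_2 = -0.7651
Solve by Cramer's rule:
  det = gamma(0)^2 - gamma(1)^2 = (2.6714)^2 - (-0.8138)^2 = 7.13637796 - 0.66227044 = 6.47410752
  phi_hat_1 = [gamma(1) gamma(0) - gamma(1) gamma(2)] / det = [(-0.8138)(2.6714) - (-0.8138)(-0.7651)] / 6.47410752 = -2.7966237 / 6.47410752 = -0.432
  phi_hat_2 = [gamma(0) gamma(2) - gamma(1)^2] / det = [(2.6714)(-0.7651) - (-0.8138)^2] / 6.47410752 = -2.70615858 / 6.47410752 = -0.418
So phi_hat = [-0.4320, -0.4180].
Therefore phi_hat_2 = -0.4180.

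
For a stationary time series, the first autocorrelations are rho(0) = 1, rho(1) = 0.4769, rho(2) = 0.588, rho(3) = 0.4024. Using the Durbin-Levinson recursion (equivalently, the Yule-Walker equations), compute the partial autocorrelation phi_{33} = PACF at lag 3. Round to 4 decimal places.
\phi_{33} = 0.0501

The PACF at lag k is phi_{kk}, the last component of the solution
to the Yule-Walker system G_k phi = r_k where
  (G_k)_{ij} = rho(|i - j|), (r_k)_i = rho(i), i,j = 1..k.
Equivalently, Durbin-Levinson gives phi_{kk} iteratively:
  phi_{11} = rho(1)
  phi_{kk} = [rho(k) - sum_{j=1..k-1} phi_{k-1,j} rho(k-j)]
            / [1 - sum_{j=1..k-1} phi_{k-1,j} rho(j)],
  phi_{k,j} = phi_{k-1,j} - phi_{kk} phi_{k-1,k-j},  j = 1..k-1.
Step k = 1:
  phi_11 = rho(1) = 0.4769.
Step k = 2:
  phi_22 = [rho(2) - phi_11 rho(1)] / [1 - phi_11 rho(1)] = [0.588 - (0.4769)(0.4769)] / [1 - (0.4769)(0.4769)]
         = 0.36056639 / 0.77256639 = 0.466712.
  Update: phi_21 = phi_11 - phi_22 phi_11 = 0.4769 - (0.466712)(0.4769) = 0.254325.
Step k = 3:
  phi_33 = [rho(3) - phi_21 rho(2) - phi_22 rho(1)] / [1 - phi_21 rho(1) - phi_22 rho(2)]
    numerator   = 0.4024 - (0.254325)(0.588) - (0.466712)(0.4769) = 0.03028182
    denominator = 1 - (0.254325)(0.4769) - (0.466712)(0.588) = 0.60428555
  phi_33 = 0.03028182 / 0.60428555 = 0.0501.
Therefore phi_{33} = 0.0501.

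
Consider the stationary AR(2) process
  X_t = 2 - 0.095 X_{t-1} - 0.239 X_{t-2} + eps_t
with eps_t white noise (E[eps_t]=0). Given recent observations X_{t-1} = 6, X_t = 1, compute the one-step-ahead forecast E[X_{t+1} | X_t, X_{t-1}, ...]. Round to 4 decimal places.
E[X_{t+1} \mid \mathcal F_t] = 0.4710

For an AR(p) model X_t = c + sum_i phi_i X_{t-i} + eps_t, the
one-step-ahead conditional mean is
  E[X_{t+1} | X_t, ...] = c + sum_i phi_i X_{t+1-i}.
Substitute known values:
  E[X_{t+1} | ...] = 2 + (-0.095) * (1) + (-0.239) * (6)
                   = 0.4710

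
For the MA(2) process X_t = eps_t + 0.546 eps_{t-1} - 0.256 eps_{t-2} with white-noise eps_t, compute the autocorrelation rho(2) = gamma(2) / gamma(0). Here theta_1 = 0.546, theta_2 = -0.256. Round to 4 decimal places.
\rho(2) = -0.1877

For an MA(q) process with theta_0 = 1, the autocovariance is
  gamma(k) = sigma^2 * sum_{i=0..q-k} theta_i * theta_{i+k},
and rho(k) = gamma(k) / gamma(0). Sigma^2 cancels.
  numerator   = (1)*(-0.256) = -0.256.
  denominator = (1)^2 + (0.546)^2 + (-0.256)^2 = 1.363652.
  rho(2) = -0.256 / 1.363652 = -0.1877.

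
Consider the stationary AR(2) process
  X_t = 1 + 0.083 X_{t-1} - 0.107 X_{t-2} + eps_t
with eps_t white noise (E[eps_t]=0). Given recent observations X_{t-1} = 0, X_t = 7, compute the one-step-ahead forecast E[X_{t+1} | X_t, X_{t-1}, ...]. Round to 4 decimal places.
E[X_{t+1} \mid \mathcal F_t] = 1.5810

For an AR(p) model X_t = c + sum_i phi_i X_{t-i} + eps_t, the
one-step-ahead conditional mean is
  E[X_{t+1} | X_t, ...] = c + sum_i phi_i X_{t+1-i}.
Substitute known values:
  E[X_{t+1} | ...] = 1 + (0.083) * (7) + (-0.107) * (0)
                   = 1.5810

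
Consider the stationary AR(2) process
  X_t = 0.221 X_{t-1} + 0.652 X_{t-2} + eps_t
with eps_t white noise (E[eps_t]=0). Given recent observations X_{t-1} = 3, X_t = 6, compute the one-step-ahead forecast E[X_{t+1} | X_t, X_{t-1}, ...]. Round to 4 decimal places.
E[X_{t+1} \mid \mathcal F_t] = 3.2820

For an AR(p) model X_t = c + sum_i phi_i X_{t-i} + eps_t, the
one-step-ahead conditional mean is
  E[X_{t+1} | X_t, ...] = c + sum_i phi_i X_{t+1-i}.
Substitute known values:
  E[X_{t+1} | ...] = (0.221) * (6) + (0.652) * (3)
                   = 3.2820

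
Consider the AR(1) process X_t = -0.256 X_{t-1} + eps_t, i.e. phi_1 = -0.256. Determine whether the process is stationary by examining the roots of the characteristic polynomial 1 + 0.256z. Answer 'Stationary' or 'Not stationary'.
\text{Stationary}

The AR(p) characteristic polynomial is P(z) = 1 + 0.256z.
Stationarity requires all roots to lie outside the unit circle, i.e. |z| > 1 for every root.
This is linear in z: 1 + (0.256) z = 0  =>  z = -1/(0.256) = -3.90625,  |z| = 3.90625.
Moduli of all roots: 3.9062.
All moduli strictly greater than 1? Yes.
Verdict: Stationary.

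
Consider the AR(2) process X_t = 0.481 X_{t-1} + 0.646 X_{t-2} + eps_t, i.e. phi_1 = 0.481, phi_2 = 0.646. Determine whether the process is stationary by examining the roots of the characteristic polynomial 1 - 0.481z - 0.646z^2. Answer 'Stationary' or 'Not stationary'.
\text{Not stationary}

The AR(p) characteristic polynomial is P(z) = 1 - 0.481z - 0.646z^2.
Stationarity requires all roots to lie outside the unit circle, i.e. |z| > 1 for every root.
Set 1 + (-0.481) z + (-0.646) z^2 = 0, i.e. a z^2 + b z + c = 0 with a = -0.646, b = -0.481, c = 1.
Discriminant D = b^2 - 4ac = (-0.481)^2 - 4*(-0.646)*1 = 0.231361 - (-2.584) = 2.815361.
D >= 0, so the roots are real: z = (-b +/- sqrt(D)) / (2a) = (0.481 +/- 1.677904) / (-1.292).
  z_1 = (0.481 + 1.677904) / (-1.292) = -1.671,   |z_1| = 1.671.
  z_2 = (0.481 - 1.677904) / (-1.292) = 0.9264,   |z_2| = 0.9264.
Moduli of all roots: 1.6710, 0.9264.
All moduli strictly greater than 1? No.
Verdict: Not stationary.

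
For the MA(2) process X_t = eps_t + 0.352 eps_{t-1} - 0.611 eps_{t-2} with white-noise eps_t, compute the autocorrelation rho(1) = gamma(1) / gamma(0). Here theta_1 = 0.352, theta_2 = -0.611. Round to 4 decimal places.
\rho(1) = 0.0915

For an MA(q) process with theta_0 = 1, the autocovariance is
  gamma(k) = sigma^2 * sum_{i=0..q-k} theta_i * theta_{i+k},
and rho(k) = gamma(k) / gamma(0). Sigma^2 cancels.
  numerator   = (1)*(0.352) + (0.352)*(-0.611) = 0.136928.
  denominator = (1)^2 + (0.352)^2 + (-0.611)^2 = 1.497225.
  rho(1) = 0.136928 / 1.497225 = 0.0915.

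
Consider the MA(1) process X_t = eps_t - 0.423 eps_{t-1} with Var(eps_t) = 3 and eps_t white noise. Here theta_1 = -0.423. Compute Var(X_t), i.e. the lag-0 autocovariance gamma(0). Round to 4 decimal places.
\gamma(0) = 3.5368

For an MA(q) process X_t = eps_t + sum_i theta_i eps_{t-i} with
Var(eps_t) = sigma^2, the variance is
  gamma(0) = sigma^2 * (1 + sum_i theta_i^2).
  sum_i theta_i^2 = (-0.423)^2 = 0.178929.
  gamma(0) = 3 * (1 + 0.178929) = 3 * 1.178929 = 3.536787, which rounds to 3.5368.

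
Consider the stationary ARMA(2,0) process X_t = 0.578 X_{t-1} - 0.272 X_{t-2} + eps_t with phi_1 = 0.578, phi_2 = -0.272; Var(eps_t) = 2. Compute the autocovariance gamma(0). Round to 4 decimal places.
\gamma(0) = 2.7218

Multiply the model equation by X_{t-k} and take expectations. With theta_0 = psi_0 = 1 and psi_j the MA(infinity) weights, this gives
  gamma(k) - sum_i phi_i gamma(k-i) = c_k,
  c_k = sigma^2 * sum_{j=k..q} theta_j psi_{j-k}   (c_k = 0 for k > q),
using gamma(-m) = gamma(m).
Pure AR (q = 0): c_0 = sigma^2 = 2, c_k = 0 for k >= 1.
Equations for k = 0, 1, 2 (AR order 2, c_2 = 0):
  (E0) gamma(0) = phi_1 gamma(1) + phi_2 gamma(2) + c_0
  (E1) gamma(1) = phi_1 gamma(0) + phi_2 gamma(1) + c_1
  (E2) gamma(2) = phi_1 gamma(1) + phi_2 gamma(0)
From (E1): gamma(1) = A gamma(0) + B with
  A = phi_1 / (1 - phi_2) = 0.578 / 1.272 = 0.454403,   B = c_1 / (1 - phi_2) = 0 / 1.272 = 0.
Insert (E2) into (E0): gamma(0) (1 - phi_2^2) = phi_1 (1 + phi_2) gamma(1) + c_0.
  phi_1 (1 + phi_2) = (0.578)(0.728) = 0.420784,   1 - phi_2^2 = 0.926016.
Replace gamma(1) by A gamma(0) + B and collect gamma(0):
  gamma(0) [0.926016 - (0.420784)(0.454403)] = c_0 = 2
  gamma(0) * 0.734811 = 2
  gamma(0) = 2 / 0.734811 = 2.721789.
Therefore gamma(0) = 2.7218 (to 4 decimal places).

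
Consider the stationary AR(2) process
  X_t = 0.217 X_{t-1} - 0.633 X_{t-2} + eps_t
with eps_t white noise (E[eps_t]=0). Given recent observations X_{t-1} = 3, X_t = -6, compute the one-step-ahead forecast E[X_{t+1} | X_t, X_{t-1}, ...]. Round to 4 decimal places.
E[X_{t+1} \mid \mathcal F_t] = -3.2010

For an AR(p) model X_t = c + sum_i phi_i X_{t-i} + eps_t, the
one-step-ahead conditional mean is
  E[X_{t+1} | X_t, ...] = c + sum_i phi_i X_{t+1-i}.
Substitute known values:
  E[X_{t+1} | ...] = (0.217) * (-6) + (-0.633) * (3)
                   = -3.2010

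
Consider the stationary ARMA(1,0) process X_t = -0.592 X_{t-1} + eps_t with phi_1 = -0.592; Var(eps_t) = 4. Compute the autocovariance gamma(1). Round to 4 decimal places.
\gamma(1) = -3.6457

Multiply the model equation by X_{t-k} and take expectations. With theta_0 = psi_0 = 1 and psi_j the MA(infinity) weights, this gives
  gamma(k) - sum_i phi_i gamma(k-i) = c_k,
  c_k = sigma^2 * sum_{j=k..q} theta_j psi_{j-k}   (c_k = 0 for k > q),
using gamma(-m) = gamma(m).
Pure AR (q = 0): c_0 = sigma^2 = 4, c_k = 0 for k >= 1.
Equations for k = 0 and k = 1 (AR order 1):
  gamma(0) = phi_1 gamma(1) + c_0
  gamma(1) = phi_1 gamma(0) + c_1
Substituting the second into the first: gamma(0) (1 - phi_1^2) = c_0 + phi_1 c_1, so
  gamma(0) = c_0 / (1 - phi_1^2) = 4 / (1 - (-0.592)^2) = 4 / 0.649536 = 6.158242.
  gamma(1) = phi_1 gamma(0) = (-0.592)(6.158242) = -3.645679.
Therefore gamma(1) = -3.6457 (to 4 decimal places).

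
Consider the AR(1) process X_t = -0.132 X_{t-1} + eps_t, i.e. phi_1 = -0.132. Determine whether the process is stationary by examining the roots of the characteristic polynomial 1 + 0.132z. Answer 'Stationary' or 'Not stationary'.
\text{Stationary}

The AR(p) characteristic polynomial is P(z) = 1 + 0.132z.
Stationarity requires all roots to lie outside the unit circle, i.e. |z| > 1 for every root.
This is linear in z: 1 + (0.132) z = 0  =>  z = -1/(0.132) = -7.575758,  |z| = 7.575758.
Moduli of all roots: 7.5758.
All moduli strictly greater than 1? Yes.
Verdict: Stationary.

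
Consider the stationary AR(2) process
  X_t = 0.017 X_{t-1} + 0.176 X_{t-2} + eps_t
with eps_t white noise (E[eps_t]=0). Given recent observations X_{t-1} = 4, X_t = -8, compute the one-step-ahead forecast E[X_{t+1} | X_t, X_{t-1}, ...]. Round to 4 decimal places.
E[X_{t+1} \mid \mathcal F_t] = 0.5680

For an AR(p) model X_t = c + sum_i phi_i X_{t-i} + eps_t, the
one-step-ahead conditional mean is
  E[X_{t+1} | X_t, ...] = c + sum_i phi_i X_{t+1-i}.
Substitute known values:
  E[X_{t+1} | ...] = (0.017) * (-8) + (0.176) * (4)
                   = 0.5680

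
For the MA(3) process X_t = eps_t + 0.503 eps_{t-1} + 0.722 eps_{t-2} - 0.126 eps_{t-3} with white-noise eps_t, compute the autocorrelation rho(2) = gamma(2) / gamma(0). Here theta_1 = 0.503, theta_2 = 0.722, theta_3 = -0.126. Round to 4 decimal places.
\rho(2) = 0.3679

For an MA(q) process with theta_0 = 1, the autocovariance is
  gamma(k) = sigma^2 * sum_{i=0..q-k} theta_i * theta_{i+k},
and rho(k) = gamma(k) / gamma(0). Sigma^2 cancels.
  numerator   = (1)*(0.722) + (0.503)*(-0.126) = 0.658622.
  denominator = (1)^2 + (0.503)^2 + (0.722)^2 + (-0.126)^2 = 1.790169.
  rho(2) = 0.658622 / 1.790169 = 0.3679.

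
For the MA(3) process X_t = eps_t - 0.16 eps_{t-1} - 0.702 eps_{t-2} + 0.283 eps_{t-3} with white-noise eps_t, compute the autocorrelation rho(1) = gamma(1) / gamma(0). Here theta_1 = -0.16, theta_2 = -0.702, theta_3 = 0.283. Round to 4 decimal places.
\rho(1) = -0.1541

For an MA(q) process with theta_0 = 1, the autocovariance is
  gamma(k) = sigma^2 * sum_{i=0..q-k} theta_i * theta_{i+k},
and rho(k) = gamma(k) / gamma(0). Sigma^2 cancels.
  numerator   = (1)*(-0.16) + (-0.16)*(-0.702) + (-0.702)*(0.283) = -0.246346.
  denominator = (1)^2 + (-0.16)^2 + (-0.702)^2 + (0.283)^2 = 1.598493.
  rho(1) = -0.246346 / 1.598493 = -0.1541.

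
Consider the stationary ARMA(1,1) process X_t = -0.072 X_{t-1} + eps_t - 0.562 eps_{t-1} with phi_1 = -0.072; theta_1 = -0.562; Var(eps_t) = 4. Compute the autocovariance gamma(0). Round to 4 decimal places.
\gamma(0) = 5.6162

Multiply the model equation by X_{t-k} and take expectations. With theta_0 = psi_0 = 1 and psi_j the MA(infinity) weights, this gives
  gamma(k) - sum_i phi_i gamma(k-i) = c_k,
  c_k = sigma^2 * sum_{j=k..q} theta_j psi_{j-k}   (c_k = 0 for k > q),
using gamma(-m) = gamma(m).
psi-weights needed (psi_j = theta_j + sum_i phi_i psi_{j-i}):
  psi_1 = theta_1 + phi_1 = -0.562 + (-0.072) = -0.634
Right-hand sides:
  c_0 = sigma^2 (1 + theta_1 psi_1) = 4 * (1 + (-0.562)(-0.634)) = 4 * 1.356308 = 5.425232
  c_1 = sigma^2 theta_1 = 4 * (-0.562) = -2.248
  c_2 = 0
Equations for k = 0 and k = 1 (AR order 1):
  gamma(0) = phi_1 gamma(1) + c_0
  gamma(1) = phi_1 gamma(0) + c_1
Substituting the second into the first: gamma(0) (1 - phi_1^2) = c_0 + phi_1 c_1, so
  gamma(0) = (c_0 + phi_1 c_1) / (1 - phi_1^2) = (5.425232 + (-0.072)(-2.248)) / (1 - (-0.072)^2) = 5.587088 / 0.994816 = 5.616202.
Therefore gamma(0) = 5.6162 (to 4 decimal places).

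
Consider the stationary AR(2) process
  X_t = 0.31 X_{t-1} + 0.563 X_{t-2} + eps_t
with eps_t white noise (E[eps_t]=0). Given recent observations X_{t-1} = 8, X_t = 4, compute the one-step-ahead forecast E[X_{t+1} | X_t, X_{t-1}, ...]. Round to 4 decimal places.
E[X_{t+1} \mid \mathcal F_t] = 5.7440

For an AR(p) model X_t = c + sum_i phi_i X_{t-i} + eps_t, the
one-step-ahead conditional mean is
  E[X_{t+1} | X_t, ...] = c + sum_i phi_i X_{t+1-i}.
Substitute known values:
  E[X_{t+1} | ...] = (0.31) * (4) + (0.563) * (8)
                   = 5.7440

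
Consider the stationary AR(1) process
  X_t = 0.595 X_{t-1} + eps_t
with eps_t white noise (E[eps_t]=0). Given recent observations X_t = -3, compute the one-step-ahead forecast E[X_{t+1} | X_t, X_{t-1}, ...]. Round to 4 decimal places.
E[X_{t+1} \mid \mathcal F_t] = -1.7850

For an AR(p) model X_t = c + sum_i phi_i X_{t-i} + eps_t, the
one-step-ahead conditional mean is
  E[X_{t+1} | X_t, ...] = c + sum_i phi_i X_{t+1-i}.
Substitute known values:
  E[X_{t+1} | ...] = (0.595) * (-3)
                   = -1.7850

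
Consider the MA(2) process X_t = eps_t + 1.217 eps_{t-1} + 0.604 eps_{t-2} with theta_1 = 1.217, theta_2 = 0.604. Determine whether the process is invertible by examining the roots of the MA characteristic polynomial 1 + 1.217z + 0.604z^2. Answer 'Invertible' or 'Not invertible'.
\text{Invertible}

The MA(q) characteristic polynomial is P(z) = 1 + 1.217z + 0.604z^2.
Invertibility requires all roots to lie outside the unit circle, i.e. |z| > 1 for every root.
Set 1 + (1.217) z + (0.604) z^2 = 0, i.e. a z^2 + b z + c = 0 with a = 0.604, b = 1.217, c = 1.
Discriminant D = b^2 - 4ac = (1.217)^2 - 4*(0.604)*1 = 1.481089 - (2.416) = -0.934911.
D < 0, so the roots are the complex-conjugate pair z = (-b +/- i sqrt(-D)) / (2a) = -1.0075 +/- 0.8004i.
For a conjugate pair |z|^2 = z * conj(z) = (product of roots) = c/a = 1/(0.604) = 1.655629, so |z| = sqrt(1.655629) = 1.2867 for both roots.
Moduli of all roots: 1.2867, 1.2867.
All moduli strictly greater than 1? Yes.
Verdict: Invertible.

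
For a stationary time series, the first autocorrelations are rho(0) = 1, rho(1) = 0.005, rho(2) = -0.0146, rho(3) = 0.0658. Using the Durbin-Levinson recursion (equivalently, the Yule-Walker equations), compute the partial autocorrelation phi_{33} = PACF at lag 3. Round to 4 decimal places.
\phi_{33} = 0.0660

The PACF at lag k is phi_{kk}, the last component of the solution
to the Yule-Walker system G_k phi = r_k where
  (G_k)_{ij} = rho(|i - j|), (r_k)_i = rho(i), i,j = 1..k.
Equivalently, Durbin-Levinson gives phi_{kk} iteratively:
  phi_{11} = rho(1)
  phi_{kk} = [rho(k) - sum_{j=1..k-1} phi_{k-1,j} rho(k-j)]
            / [1 - sum_{j=1..k-1} phi_{k-1,j} rho(j)],
  phi_{k,j} = phi_{k-1,j} - phi_{kk} phi_{k-1,k-j},  j = 1..k-1.
Step k = 1:
  phi_11 = rho(1) = 0.005.
Step k = 2:
  phi_22 = [rho(2) - phi_11 rho(1)] / [1 - phi_11 rho(1)] = [-0.0146 - (0.005)(0.005)] / [1 - (0.005)(0.005)]
         = -0.014625 / 0.999975 = -0.014625.
  Update: phi_21 = phi_11 - phi_22 phi_11 = 0.005 - (-0.014625)(0.005) = 0.005073.
Step k = 3:
  phi_33 = [rho(3) - phi_21 rho(2) - phi_22 rho(1)] / [1 - phi_21 rho(1) - phi_22 rho(2)]
    numerator   = 0.0658 - (0.005073)(-0.0146) - (-0.014625)(0.005) = 0.06594719
    denominator = 1 - (0.005073)(0.005) - (-0.014625)(-0.0146) = 0.9997611
  phi_33 = 0.06594719 / 0.9997611 = 0.066.
Therefore phi_{33} = 0.0660.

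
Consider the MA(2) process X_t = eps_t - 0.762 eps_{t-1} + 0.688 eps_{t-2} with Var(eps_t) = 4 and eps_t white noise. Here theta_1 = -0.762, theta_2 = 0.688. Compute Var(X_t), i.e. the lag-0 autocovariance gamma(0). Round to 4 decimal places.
\gamma(0) = 8.2160

For an MA(q) process X_t = eps_t + sum_i theta_i eps_{t-i} with
Var(eps_t) = sigma^2, the variance is
  gamma(0) = sigma^2 * (1 + sum_i theta_i^2).
  sum_i theta_i^2 = (-0.762)^2 + (0.688)^2 = 0.580644 + 0.473344 = 1.053988.
  gamma(0) = 4 * (1 + 1.053988) = 4 * 2.053988 = 8.215952, which rounds to 8.2160.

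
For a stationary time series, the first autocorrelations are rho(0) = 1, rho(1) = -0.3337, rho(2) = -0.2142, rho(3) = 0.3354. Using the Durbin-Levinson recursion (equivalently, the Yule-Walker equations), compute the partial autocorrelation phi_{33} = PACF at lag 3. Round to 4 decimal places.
\phi_{33} = 0.1501

The PACF at lag k is phi_{kk}, the last component of the solution
to the Yule-Walker system G_k phi = r_k where
  (G_k)_{ij} = rho(|i - j|), (r_k)_i = rho(i), i,j = 1..k.
Equivalently, Durbin-Levinson gives phi_{kk} iteratively:
  phi_{11} = rho(1)
  phi_{kk} = [rho(k) - sum_{j=1..k-1} phi_{k-1,j} rho(k-j)]
            / [1 - sum_{j=1..k-1} phi_{k-1,j} rho(j)],
  phi_{k,j} = phi_{k-1,j} - phi_{kk} phi_{k-1,k-j},  j = 1..k-1.
Step k = 1:
  phi_11 = rho(1) = -0.3337.
Step k = 2:
  phi_22 = [rho(2) - phi_11 rho(1)] / [1 - phi_11 rho(1)] = [-0.2142 - (-0.3337)(-0.3337)] / [1 - (-0.3337)(-0.3337)]
         = -0.32555569 / 0.88864431 = -0.366351.
  Update: phi_21 = phi_11 - phi_22 phi_11 = -0.3337 - (-0.366351)(-0.3337) = -0.455951.
Step k = 3:
  phi_33 = [rho(3) - phi_21 rho(2) - phi_22 rho(1)] / [1 - phi_21 rho(1) - phi_22 rho(2)]
    numerator   = 0.3354 - (-0.455951)(-0.2142) - (-0.366351)(-0.3337) = 0.11548392
    denominator = 1 - (-0.455951)(-0.3337) - (-0.366351)(-0.2142) = 0.76937667
  phi_33 = 0.11548392 / 0.76937667 = 0.1501.
Therefore phi_{33} = 0.1501.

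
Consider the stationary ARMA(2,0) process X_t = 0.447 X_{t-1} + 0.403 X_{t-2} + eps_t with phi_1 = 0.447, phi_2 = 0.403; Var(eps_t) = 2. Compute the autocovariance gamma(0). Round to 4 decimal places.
\gamma(0) = 5.4344

Multiply the model equation by X_{t-k} and take expectations. With theta_0 = psi_0 = 1 and psi_j the MA(infinity) weights, this gives
  gamma(k) - sum_i phi_i gamma(k-i) = c_k,
  c_k = sigma^2 * sum_{j=k..q} theta_j psi_{j-k}   (c_k = 0 for k > q),
using gamma(-m) = gamma(m).
Pure AR (q = 0): c_0 = sigma^2 = 2, c_k = 0 for k >= 1.
Equations for k = 0, 1, 2 (AR order 2, c_2 = 0):
  (E0) gamma(0) = phi_1 gamma(1) + phi_2 gamma(2) + c_0
  (E1) gamma(1) = phi_1 gamma(0) + phi_2 gamma(1) + c_1
  (E2) gamma(2) = phi_1 gamma(1) + phi_2 gamma(0)
From (E1): gamma(1) = A gamma(0) + B with
  A = phi_1 / (1 - phi_2) = 0.447 / 0.597 = 0.748744,   B = c_1 / (1 - phi_2) = 0 / 0.597 = 0.
Insert (E2) into (E0): gamma(0) (1 - phi_2^2) = phi_1 (1 + phi_2) gamma(1) + c_0.
  phi_1 (1 + phi_2) = (0.447)(1.403) = 0.627141,   1 - phi_2^2 = 0.837591.
Replace gamma(1) by A gamma(0) + B and collect gamma(0):
  gamma(0) [0.837591 - (0.627141)(0.748744)] = c_0 = 2
  gamma(0) * 0.368023 = 2
  gamma(0) = 2 / 0.368023 = 5.434441.
Therefore gamma(0) = 5.4344 (to 4 decimal places).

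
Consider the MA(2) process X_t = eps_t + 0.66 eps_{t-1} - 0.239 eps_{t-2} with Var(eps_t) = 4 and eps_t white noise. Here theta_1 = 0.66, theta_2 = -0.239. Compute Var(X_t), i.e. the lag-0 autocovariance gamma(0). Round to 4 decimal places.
\gamma(0) = 5.9709

For an MA(q) process X_t = eps_t + sum_i theta_i eps_{t-i} with
Var(eps_t) = sigma^2, the variance is
  gamma(0) = sigma^2 * (1 + sum_i theta_i^2).
  sum_i theta_i^2 = (0.66)^2 + (-0.239)^2 = 0.4356 + 0.057121 = 0.492721.
  gamma(0) = 4 * (1 + 0.492721) = 4 * 1.492721 = 5.970884, which rounds to 5.9709.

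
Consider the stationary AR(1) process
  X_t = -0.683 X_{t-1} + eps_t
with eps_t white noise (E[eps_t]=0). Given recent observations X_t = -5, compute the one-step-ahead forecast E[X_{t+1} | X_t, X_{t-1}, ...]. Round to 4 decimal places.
E[X_{t+1} \mid \mathcal F_t] = 3.4150

For an AR(p) model X_t = c + sum_i phi_i X_{t-i} + eps_t, the
one-step-ahead conditional mean is
  E[X_{t+1} | X_t, ...] = c + sum_i phi_i X_{t+1-i}.
Substitute known values:
  E[X_{t+1} | ...] = (-0.683) * (-5)
                   = 3.4150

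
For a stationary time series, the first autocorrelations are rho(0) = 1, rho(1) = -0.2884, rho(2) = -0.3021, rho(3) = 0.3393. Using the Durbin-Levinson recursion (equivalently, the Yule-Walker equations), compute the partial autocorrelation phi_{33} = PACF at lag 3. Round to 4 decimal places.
\phi_{33} = 0.1250

The PACF at lag k is phi_{kk}, the last component of the solution
to the Yule-Walker system G_k phi = r_k where
  (G_k)_{ij} = rho(|i - j|), (r_k)_i = rho(i), i,j = 1..k.
Equivalently, Durbin-Levinson gives phi_{kk} iteratively:
  phi_{11} = rho(1)
  phi_{kk} = [rho(k) - sum_{j=1..k-1} phi_{k-1,j} rho(k-j)]
            / [1 - sum_{j=1..k-1} phi_{k-1,j} rho(j)],
  phi_{k,j} = phi_{k-1,j} - phi_{kk} phi_{k-1,k-j},  j = 1..k-1.
Step k = 1:
  phi_11 = rho(1) = -0.2884.
Step k = 2:
  phi_22 = [rho(2) - phi_11 rho(1)] / [1 - phi_11 rho(1)] = [-0.3021 - (-0.2884)(-0.2884)] / [1 - (-0.2884)(-0.2884)]
         = -0.38527456 / 0.91682544 = -0.420227.
  Update: phi_21 = phi_11 - phi_22 phi_11 = -0.2884 - (-0.420227)(-0.2884) = -0.409593.
Step k = 3:
  phi_33 = [rho(3) - phi_21 rho(2) - phi_22 rho(1)] / [1 - phi_21 rho(1) - phi_22 rho(2)]
    numerator   = 0.3393 - (-0.409593)(-0.3021) - (-0.420227)(-0.2884) = 0.09436845
    denominator = 1 - (-0.409593)(-0.2884) - (-0.420227)(-0.3021) = 0.75492277
  phi_33 = 0.09436845 / 0.75492277 = 0.125.
Therefore phi_{33} = 0.1250.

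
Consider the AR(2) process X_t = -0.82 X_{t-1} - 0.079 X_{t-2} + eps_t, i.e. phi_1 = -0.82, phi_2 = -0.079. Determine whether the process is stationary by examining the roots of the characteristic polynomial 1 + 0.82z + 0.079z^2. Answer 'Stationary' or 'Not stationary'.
\text{Stationary}

The AR(p) characteristic polynomial is P(z) = 1 + 0.82z + 0.079z^2.
Stationarity requires all roots to lie outside the unit circle, i.e. |z| > 1 for every root.
Set 1 + (0.82) z + (0.079) z^2 = 0, i.e. a z^2 + b z + c = 0 with a = 0.079, b = 0.82, c = 1.
Discriminant D = b^2 - 4ac = (0.82)^2 - 4*(0.079)*1 = 0.6724 - (0.316) = 0.3564.
D >= 0, so the roots are real: z = (-b +/- sqrt(D)) / (2a) = (-0.82 +/- 0.596992) / (0.158).
  z_1 = (-0.82 + 0.596992) / (0.158) = -1.4114,   |z_1| = 1.4114.
  z_2 = (-0.82 - 0.596992) / (0.158) = -8.9683,   |z_2| = 8.9683.
Moduli of all roots: 1.4114, 8.9683.
All moduli strictly greater than 1? Yes.
Verdict: Stationary.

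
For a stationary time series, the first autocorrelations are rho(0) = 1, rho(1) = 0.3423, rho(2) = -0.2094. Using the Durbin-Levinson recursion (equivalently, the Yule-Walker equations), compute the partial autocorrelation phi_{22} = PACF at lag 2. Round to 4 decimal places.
\phi_{22} = -0.3699

The PACF at lag k is phi_{kk}, the last component of the solution
to the Yule-Walker system G_k phi = r_k where
  (G_k)_{ij} = rho(|i - j|), (r_k)_i = rho(i), i,j = 1..k.
Equivalently, Durbin-Levinson gives phi_{kk} iteratively:
  phi_{11} = rho(1)
  phi_{kk} = [rho(k) - sum_{j=1..k-1} phi_{k-1,j} rho(k-j)]
            / [1 - sum_{j=1..k-1} phi_{k-1,j} rho(j)],
  phi_{k,j} = phi_{k-1,j} - phi_{kk} phi_{k-1,k-j},  j = 1..k-1.
Step k = 1:
  phi_11 = rho(1) = 0.3423.
Step k = 2:
  phi_22 = [rho(2) - phi_11 rho(1)] / [1 - phi_11 rho(1)] = [-0.2094 - (0.3423)(0.3423)] / [1 - (0.3423)(0.3423)]
         = -0.32656929 / 0.88283071 = -0.3699.
Therefore phi_{22} = -0.3699.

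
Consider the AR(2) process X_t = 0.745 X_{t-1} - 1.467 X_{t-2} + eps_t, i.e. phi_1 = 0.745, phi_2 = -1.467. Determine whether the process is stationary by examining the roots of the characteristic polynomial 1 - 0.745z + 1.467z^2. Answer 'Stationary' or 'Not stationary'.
\text{Not stationary}

The AR(p) characteristic polynomial is P(z) = 1 - 0.745z + 1.467z^2.
Stationarity requires all roots to lie outside the unit circle, i.e. |z| > 1 for every root.
Set 1 + (-0.745) z + (1.467) z^2 = 0, i.e. a z^2 + b z + c = 0 with a = 1.467, b = -0.745, c = 1.
Discriminant D = b^2 - 4ac = (-0.745)^2 - 4*(1.467)*1 = 0.555025 - (5.868) = -5.312975.
D < 0, so the roots are the complex-conjugate pair z = (-b +/- i sqrt(-D)) / (2a) = 0.2539 +/- 0.7856i.
For a conjugate pair |z|^2 = z * conj(z) = (product of roots) = c/a = 1/(1.467) = 0.681663, so |z| = sqrt(0.681663) = 0.8256 for both roots.
Moduli of all roots: 0.8256, 0.8256.
All moduli strictly greater than 1? No.
Verdict: Not stationary.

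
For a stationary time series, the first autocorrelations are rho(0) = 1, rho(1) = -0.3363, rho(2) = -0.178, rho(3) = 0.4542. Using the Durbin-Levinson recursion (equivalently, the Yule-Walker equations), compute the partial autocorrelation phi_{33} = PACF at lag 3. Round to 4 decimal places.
\phi_{33} = 0.3340

The PACF at lag k is phi_{kk}, the last component of the solution
to the Yule-Walker system G_k phi = r_k where
  (G_k)_{ij} = rho(|i - j|), (r_k)_i = rho(i), i,j = 1..k.
Equivalently, Durbin-Levinson gives phi_{kk} iteratively:
  phi_{11} = rho(1)
  phi_{kk} = [rho(k) - sum_{j=1..k-1} phi_{k-1,j} rho(k-j)]
            / [1 - sum_{j=1..k-1} phi_{k-1,j} rho(j)],
  phi_{k,j} = phi_{k-1,j} - phi_{kk} phi_{k-1,k-j},  j = 1..k-1.
Step k = 1:
  phi_11 = rho(1) = -0.3363.
Step k = 2:
  phi_22 = [rho(2) - phi_11 rho(1)] / [1 - phi_11 rho(1)] = [-0.178 - (-0.3363)(-0.3363)] / [1 - (-0.3363)(-0.3363)]
         = -0.29109769 / 0.88690231 = -0.328218.
  Update: phi_21 = phi_11 - phi_22 phi_11 = -0.3363 - (-0.328218)(-0.3363) = -0.44668.
Step k = 3:
  phi_33 = [rho(3) - phi_21 rho(2) - phi_22 rho(1)] / [1 - phi_21 rho(1) - phi_22 rho(2)]
    numerator   = 0.4542 - (-0.44668)(-0.178) - (-0.328218)(-0.3363) = 0.26431112
    denominator = 1 - (-0.44668)(-0.3363) - (-0.328218)(-0.178) = 0.79135868
  phi_33 = 0.26431112 / 0.79135868 = 0.334.
Therefore phi_{33} = 0.3340.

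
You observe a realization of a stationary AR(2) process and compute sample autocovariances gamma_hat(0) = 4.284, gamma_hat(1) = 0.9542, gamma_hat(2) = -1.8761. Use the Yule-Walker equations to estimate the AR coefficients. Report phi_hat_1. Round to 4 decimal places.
\hat\phi_{1} = 0.3370

The Yule-Walker equations for an AR(p) process read, in matrix form,
  Gamma_p phi = r_p,   with   (Gamma_p)_{ij} = gamma(|i - j|),
                       (r_p)_i = gamma(i),   i,j = 1..p.
Substitute the sample gammas (Toeplitz matrix and right-hand side of size 2):
  Gamma_p = [[4.284, 0.9542], [0.9542, 4.284]]
  r_p     = [0.9542, -1.8761]
Written out:
  4.284 phi_1 + 0.9542 phi_2 = 0.9542
  0.9542 phi_1 + 4.284 phi_2 = -1.8761
Solve by Cramer's rule:
  det = gamma(0)^2 - gamma(1)^2 = (4.284)^2 - (0.9542)^2 = 18.352656 - 0.91049764 = 17.44215836
  phi_hat_1 = [gamma(1) gamma(0) - gamma(1) gamma(2)] / det = [(0.9542)(4.284) - (0.9542)(-1.8761)] / 17.44215836 = 5.87796742 / 17.44215836 = 0.337
  phi_hat_2 = [gamma(0) gamma(2) - gamma(1)^2] / det = [(4.284)(-1.8761) - (0.9542)^2] / 17.44215836 = -8.94771004 / 17.44215836 = -0.513
So phi_hat = [0.3370, -0.5130].
Therefore phi_hat_1 = 0.3370.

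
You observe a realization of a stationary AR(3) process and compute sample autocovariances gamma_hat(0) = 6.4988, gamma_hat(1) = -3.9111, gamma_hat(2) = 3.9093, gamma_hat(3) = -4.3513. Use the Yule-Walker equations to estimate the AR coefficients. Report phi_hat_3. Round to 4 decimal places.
\hat\phi_{3} = -0.3970

The Yule-Walker equations for an AR(p) process read, in matrix form,
  Gamma_p phi = r_p,   with   (Gamma_p)_{ij} = gamma(|i - j|),
                       (r_p)_i = gamma(i),   i,j = 1..p.
Substitute the sample gammas (Toeplitz matrix and right-hand side of size 3):
  Gamma_p = [[6.4988, -3.9111, 3.9093], [-3.9111, 6.4988, -3.9111], [3.9093, -3.9111, 6.4988]]
  r_p     = [-3.9111, 3.9093, -4.3513]
Written out (R1..R3):
  (R1) 6.4988 phi_1 - 3.9111 phi_2 + 3.9093 phi_3 = -3.9111
  (R2) -3.9111 phi_1 + 6.4988 phi_2 - 3.9111 phi_3 = 3.9093
  (R3) 3.9093 phi_1 - 3.9111 phi_2 + 6.4988 phi_3 = -4.3513
Gaussian elimination:
  R2 <- R2 - (-3.9111/6.4988) R1 = R2 - (-0.601819) R1:  4.145027 phi_2 - 1.55841 phi_3 = 1.555527
  R3 <- R3 - (3.9093/6.4988) R1 = R3 - (0.601542) R1:  -1.55841 phi_2 + 4.147193 phi_3 = -1.99861
  R3 <- R3 - (-1.55841/4.145027) R2 = R3 - (-0.375971) R2:  3.561276 phi_3 = -1.413777
Back-substitution:
  phi_hat_3 = -1.413777 / 3.561276 = -0.396986
  phi_hat_2 = (1.555527 - (-1.55841)(-0.396986)) / 4.145027 = 0.22602
  phi_hat_1 = (-3.9111 - (-3.9111)(0.22602) - (3.9093)(-0.396986)) / 6.4988 = -0.226992
So phi_hat = [-0.2270, 0.2260, -0.3970].
Therefore phi_hat_3 = -0.3970.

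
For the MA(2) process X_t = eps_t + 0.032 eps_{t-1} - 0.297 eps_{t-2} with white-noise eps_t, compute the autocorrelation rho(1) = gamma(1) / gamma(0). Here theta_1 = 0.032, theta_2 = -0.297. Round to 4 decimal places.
\rho(1) = 0.0207

For an MA(q) process with theta_0 = 1, the autocovariance is
  gamma(k) = sigma^2 * sum_{i=0..q-k} theta_i * theta_{i+k},
and rho(k) = gamma(k) / gamma(0). Sigma^2 cancels.
  numerator   = (1)*(0.032) + (0.032)*(-0.297) = 0.022496.
  denominator = (1)^2 + (0.032)^2 + (-0.297)^2 = 1.089233.
  rho(1) = 0.022496 / 1.089233 = 0.0207.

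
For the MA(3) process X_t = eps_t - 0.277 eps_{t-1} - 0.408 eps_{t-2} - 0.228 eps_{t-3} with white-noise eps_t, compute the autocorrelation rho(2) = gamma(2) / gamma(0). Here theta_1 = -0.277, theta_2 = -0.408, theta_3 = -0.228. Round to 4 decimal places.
\rho(2) = -0.2663

For an MA(q) process with theta_0 = 1, the autocovariance is
  gamma(k) = sigma^2 * sum_{i=0..q-k} theta_i * theta_{i+k},
and rho(k) = gamma(k) / gamma(0). Sigma^2 cancels.
  numerator   = (1)*(-0.408) + (-0.277)*(-0.228) = -0.344844.
  denominator = (1)^2 + (-0.277)^2 + (-0.408)^2 + (-0.228)^2 = 1.295177.
  rho(2) = -0.344844 / 1.295177 = -0.2663.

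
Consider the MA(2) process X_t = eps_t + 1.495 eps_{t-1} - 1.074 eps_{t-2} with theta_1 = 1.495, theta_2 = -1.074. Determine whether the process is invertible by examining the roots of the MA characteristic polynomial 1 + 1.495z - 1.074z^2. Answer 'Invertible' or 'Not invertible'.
\text{Not invertible}

The MA(q) characteristic polynomial is P(z) = 1 + 1.495z - 1.074z^2.
Invertibility requires all roots to lie outside the unit circle, i.e. |z| > 1 for every root.
Set 1 + (1.495) z + (-1.074) z^2 = 0, i.e. a z^2 + b z + c = 0 with a = -1.074, b = 1.495, c = 1.
Discriminant D = b^2 - 4ac = (1.495)^2 - 4*(-1.074)*1 = 2.235025 - (-4.296) = 6.531025.
D >= 0, so the roots are real: z = (-b +/- sqrt(D)) / (2a) = (-1.495 +/- 2.555587) / (-2.148).
  z_1 = (-1.495 + 2.555587) / (-2.148) = -0.4938,   |z_1| = 0.4938.
  z_2 = (-1.495 - 2.555587) / (-2.148) = 1.8857,   |z_2| = 1.8857.
Moduli of all roots: 0.4938, 1.8857.
All moduli strictly greater than 1? No.
Verdict: Not invertible.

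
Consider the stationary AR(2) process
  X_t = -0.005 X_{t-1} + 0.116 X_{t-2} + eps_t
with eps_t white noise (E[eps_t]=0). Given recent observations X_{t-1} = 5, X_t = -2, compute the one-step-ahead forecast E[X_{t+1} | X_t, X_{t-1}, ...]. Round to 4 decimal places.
E[X_{t+1} \mid \mathcal F_t] = 0.5900

For an AR(p) model X_t = c + sum_i phi_i X_{t-i} + eps_t, the
one-step-ahead conditional mean is
  E[X_{t+1} | X_t, ...] = c + sum_i phi_i X_{t+1-i}.
Substitute known values:
  E[X_{t+1} | ...] = (-0.005) * (-2) + (0.116) * (5)
                   = 0.5900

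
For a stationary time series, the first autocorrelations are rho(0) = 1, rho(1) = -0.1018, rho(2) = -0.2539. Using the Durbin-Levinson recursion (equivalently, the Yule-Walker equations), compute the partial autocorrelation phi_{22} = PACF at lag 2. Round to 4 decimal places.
\phi_{22} = -0.2670

The PACF at lag k is phi_{kk}, the last component of the solution
to the Yule-Walker system G_k phi = r_k where
  (G_k)_{ij} = rho(|i - j|), (r_k)_i = rho(i), i,j = 1..k.
Equivalently, Durbin-Levinson gives phi_{kk} iteratively:
  phi_{11} = rho(1)
  phi_{kk} = [rho(k) - sum_{j=1..k-1} phi_{k-1,j} rho(k-j)]
            / [1 - sum_{j=1..k-1} phi_{k-1,j} rho(j)],
  phi_{k,j} = phi_{k-1,j} - phi_{kk} phi_{k-1,k-j},  j = 1..k-1.
Step k = 1:
  phi_11 = rho(1) = -0.1018.
Step k = 2:
  phi_22 = [rho(2) - phi_11 rho(1)] / [1 - phi_11 rho(1)] = [-0.2539 - (-0.1018)(-0.1018)] / [1 - (-0.1018)(-0.1018)]
         = -0.26426324 / 0.98963676 = -0.267.
Therefore phi_{22} = -0.2670.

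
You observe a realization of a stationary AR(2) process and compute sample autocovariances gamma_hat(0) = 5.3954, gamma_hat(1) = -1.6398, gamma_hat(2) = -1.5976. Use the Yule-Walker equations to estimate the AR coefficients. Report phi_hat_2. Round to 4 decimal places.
\hat\phi_{2} = -0.4280

The Yule-Walker equations for an AR(p) process read, in matrix form,
  Gamma_p phi = r_p,   with   (Gamma_p)_{ij} = gamma(|i - j|),
                       (r_p)_i = gamma(i),   i,j = 1..p.
Substitute the sample gammas (Toeplitz matrix and right-hand side of size 2):
  Gamma_p = [[5.3954, -1.6398], [-1.6398, 5.3954]]
  r_p     = [-1.6398, -1.5976]
Written out:
  5.3954 phi_1 - 1.6398 phi_2 = -1.6398
  -1.6398 phi_1 + 5.3954 phi_2 = -1.5976
Solve by Cramer's rule:
  det = gamma(0)^2 - gamma(1)^2 = (5.3954)^2 - (-1.6398)^2 = 29.11034116 - 2.68894404 = 26.42139712
  phi_hat_1 = [gamma(1) gamma(0) - gamma(1) gamma(2)] / det = [(-1.6398)(5.3954) - (-1.6398)(-1.5976)] / 26.42139712 = -11.4671214 / 26.42139712 = -0.434
  phi_hat_2 = [gamma(0) gamma(2) - gamma(1)^2] / det = [(5.3954)(-1.5976) - (-1.6398)^2] / 26.42139712 = -11.30863508 / 26.42139712 = -0.428
So phi_hat = [-0.4340, -0.4280].
Therefore phi_hat_2 = -0.4280.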